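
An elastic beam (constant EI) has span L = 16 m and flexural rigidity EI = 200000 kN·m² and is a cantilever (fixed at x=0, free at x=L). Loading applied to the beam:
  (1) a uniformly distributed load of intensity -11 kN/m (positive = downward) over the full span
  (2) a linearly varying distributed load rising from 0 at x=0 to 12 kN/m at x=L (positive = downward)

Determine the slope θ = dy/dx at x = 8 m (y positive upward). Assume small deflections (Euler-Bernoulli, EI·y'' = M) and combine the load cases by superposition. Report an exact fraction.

θ(8) = 62/9375 rad

Load 1 — uniform load w=-11 kN/m over full span:
  θ_1 = -wx(x²-3Lx+3L²)/(6EI) = -(-11)·8·(8²-3·16·8+3·16²)/(6·200000) = 308/9375 rad
Load 2 — triangular load w₀=12 kN/m (0→w₀ over full span):
  θ_2 = (w₀Lx²/4-w₀L²x/3-w₀x⁴/(24L))/EI = (12·16·8²/4-12·16²·8/3-12·8⁴/(24·16))/200000 = -82/3125 rad
Superposition: θ = Σ θ_i = 62/9375 rad ≈ 0.006613 rad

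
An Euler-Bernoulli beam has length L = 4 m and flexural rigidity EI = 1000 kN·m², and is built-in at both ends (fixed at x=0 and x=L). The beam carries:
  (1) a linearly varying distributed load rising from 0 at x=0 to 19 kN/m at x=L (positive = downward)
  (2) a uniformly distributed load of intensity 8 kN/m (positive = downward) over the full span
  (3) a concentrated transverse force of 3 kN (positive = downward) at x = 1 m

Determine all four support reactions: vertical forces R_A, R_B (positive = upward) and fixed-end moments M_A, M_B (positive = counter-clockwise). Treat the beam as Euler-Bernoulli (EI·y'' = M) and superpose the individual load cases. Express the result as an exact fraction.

R_A = 4789/160 kN, M_A = 1799/80 kN·m, R_B = 6891/160 kN, M_B = -6343/240 kN·m

Load 1 — triangular load w₀=19 kN/m (0→w₀ over full span):
  R_A = 3w₀L/20 = 3·19·4/20 = 57/5 kN
  M_A = w₀L²/30 = 19·4²/30 = 152/15 kN·m
  R_B = 7w₀L/20 = 7·19·4/20 = 133/5 kN
  M_B = -w₀L²/20 = -19·4²/20 = -76/5 kN·m
Load 2 — uniform load w=8 kN/m over full span:
  R_A = wL/2 = 8·4/2 = 16 kN
  M_A = wL²/12 = 8·4²/12 = 32/3 kN·m
  R_B = wL/2 = 8·4/2 = 16 kN
  M_B = -wL²/12 = -8·4²/12 = -32/3 kN·m
Load 3 — point force P=3 kN at a=1 m (b=L-a=3):
  R_A = Pb²(3a+b)/L³ = 3·3²·(3·1+3)/4³ = 81/32 kN
  M_A = Pab²/L² = 3·1·3²/4² = 27/16 kN·m
  R_B = Pa²(a+3b)/L³ = 3·1²·(1+3·3)/4³ = 15/32 kN
  M_B = -Pa²b/L² = -3·1²·3/4² = -9/16 kN·m
Superposition: R_A = 4789/160 kN, M_A = 1799/80 kN·m, R_B = 6891/160 kN, M_B = -6343/240 kN·m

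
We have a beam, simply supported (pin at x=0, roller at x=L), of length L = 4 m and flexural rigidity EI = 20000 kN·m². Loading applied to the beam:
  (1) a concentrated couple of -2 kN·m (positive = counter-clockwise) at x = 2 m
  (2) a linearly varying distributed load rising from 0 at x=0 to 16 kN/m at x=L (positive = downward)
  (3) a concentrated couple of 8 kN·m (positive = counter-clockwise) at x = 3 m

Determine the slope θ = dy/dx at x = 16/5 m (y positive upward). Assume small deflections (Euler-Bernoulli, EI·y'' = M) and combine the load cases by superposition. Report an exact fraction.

Load 1 — applied couple M₀=-2 kN·m at a=2 m (b=L-a=2):
  θ_1 = (M₀x²/(2L)-M₀(x-a)+C₁)/EI  [x>a] with C₁=M₀(3b²-L²)/(6L)=1/3 = ((-2)·(16/5)²/(2·4)-(-2)·((16/5)-2)+(1/3))/20000 = 13/1500000 rad
Load 2 — triangular load w₀=16 kN/m (0→w₀ over full span):
  θ_2 = -w₀(7L⁴-30L²x²+15x⁴)/(360LEI) = -16·(7·4⁴-30·4²·(16/5)²+15·(16/5)⁴)/(360·4·20000) = 3028/3515625 rad
Load 3 — applied couple M₀=8 kN·m at a=3 m (b=L-a=1):
  θ_3 = (M₀x²/(2L)-M₀(x-a)+C₁)/EI  [x>a] with C₁=M₀(3b²-L²)/(6L)=-13/3 = (8·(16/5)²/(2·4)-8·((16/5)-3)+(-13/3))/20000 = 323/1500000 rad
Superposition: θ = Σ θ_i = 7631/7031250 rad ≈ 0.001085 rad

θ(16/5) = 7631/7031250 rad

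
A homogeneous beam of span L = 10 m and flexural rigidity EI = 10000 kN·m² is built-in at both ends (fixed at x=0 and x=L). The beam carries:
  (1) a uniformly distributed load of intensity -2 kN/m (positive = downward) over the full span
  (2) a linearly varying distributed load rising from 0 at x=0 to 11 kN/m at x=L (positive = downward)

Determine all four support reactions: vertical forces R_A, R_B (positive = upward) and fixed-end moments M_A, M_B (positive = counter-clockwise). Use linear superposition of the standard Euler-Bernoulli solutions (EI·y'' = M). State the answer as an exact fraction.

Load 1 — uniform load w=-2 kN/m over full span:
  R_A = wL/2 = (-2)·10/2 = -10 kN
  M_A = wL²/12 = (-2)·10²/12 = -50/3 kN·m
  R_B = wL/2 = (-2)·10/2 = -10 kN
  M_B = -wL²/12 = -(-2)·10²/12 = 50/3 kN·m
Load 2 — triangular load w₀=11 kN/m (0→w₀ over full span):
  R_A = 3w₀L/20 = 3·11·10/20 = 33/2 kN
  M_A = w₀L²/30 = 11·10²/30 = 110/3 kN·m
  R_B = 7w₀L/20 = 7·11·10/20 = 77/2 kN
  M_B = -w₀L²/20 = -11·10²/20 = -55 kN·m
Superposition: R_A = 13/2 kN, M_A = 20 kN·m, R_B = 57/2 kN, M_B = -115/3 kN·m

R_A = 13/2 kN, M_A = 20 kN·m, R_B = 57/2 kN, M_B = -115/3 kN·m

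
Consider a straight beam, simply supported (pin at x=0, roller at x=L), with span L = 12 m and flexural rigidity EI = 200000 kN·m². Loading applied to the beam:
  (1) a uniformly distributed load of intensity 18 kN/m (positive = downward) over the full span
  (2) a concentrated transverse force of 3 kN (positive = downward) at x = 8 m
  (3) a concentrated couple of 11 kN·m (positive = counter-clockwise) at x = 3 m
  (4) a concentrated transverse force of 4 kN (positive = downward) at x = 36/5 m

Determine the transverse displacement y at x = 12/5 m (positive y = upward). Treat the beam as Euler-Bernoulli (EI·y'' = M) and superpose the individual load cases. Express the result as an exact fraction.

Load 1 — uniform load w=18 kN/m over full span:
  y_1 = -wx(L³-2Lx²+x³)/(24EI) = -18·(12/5)·(12³-2·12·(12/5)²+(12/5)³)/(24·200000) = -28188/1953125 m
Load 2 — point force P=3 kN at a=8 m (b=L-a=4):
  y_2 = -Pbx(L²-b²-x²)/(6LEI)  [x≤a] = -3·4·(12/5)·(12²-4²-(12/5)²)/(6·12·200000) = -191/781250 m
Load 3 — applied couple M₀=11 kN·m at a=3 m (b=L-a=9):
  y_3 = (M₀x³/(6L)+C₁x)/EI  [x≤a] with C₁=M₀(3b²-L²)/(6L)=121/8 = (11·(12/5)³/(6·12)+(121/8)·(12/5))/200000 = 9603/50000000 m
Load 4 — point force P=4 kN at a=36/5 m (b=L-a=24/5):
  y_4 = -Pbx(L²-b²-x²)/(6LEI)  [x≤a] = -4·(24/5)·(12/5)·(12²-(24/5)²-(12/5)²)/(6·12·200000) = -144/390625 m
Superposition: y = Σ y_i = -3713329/250000000 m ≈ -0.014853 m

y(12/5) = -3713329/250000000 m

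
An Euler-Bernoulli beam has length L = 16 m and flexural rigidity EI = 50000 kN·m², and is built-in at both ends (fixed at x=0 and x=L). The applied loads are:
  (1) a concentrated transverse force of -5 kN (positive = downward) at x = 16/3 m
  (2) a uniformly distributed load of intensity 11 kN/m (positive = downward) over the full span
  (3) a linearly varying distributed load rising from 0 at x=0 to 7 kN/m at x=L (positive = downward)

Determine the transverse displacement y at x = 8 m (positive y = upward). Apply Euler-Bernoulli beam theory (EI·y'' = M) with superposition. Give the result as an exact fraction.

y(8) = -12128/253125 m

Load 1 — point force P=-5 kN at a=16/3 m (b=L-a=32/3):
  y_1 = -Pa²(L-x)²(3bL-(3b+a)(L-x))/(6L³EI)  [x>a] = -(-5)·(16/3)²·(16-8)²·(3·(32/3)·16-(3·(32/3)+(16/3))·(16-8))/(6·16³·50000) = 16/10125 m
Load 2 — uniform load w=11 kN/m over full span:
  y_2 = -wx²(L-x)²/(24EI) = -11·8²·(16-8)²/(24·50000) = -352/9375 m
Load 3 — triangular load w₀=7 kN/m (0→w₀ over full span):
  y_3 = -w₀x²(L-x)²(x+2L)/(120LEI) = -7·8²·(16-8)²·(8+2·16)/(120·16·50000) = -112/9375 m
Superposition: y = Σ y_i = -12128/253125 m ≈ -0.047913 m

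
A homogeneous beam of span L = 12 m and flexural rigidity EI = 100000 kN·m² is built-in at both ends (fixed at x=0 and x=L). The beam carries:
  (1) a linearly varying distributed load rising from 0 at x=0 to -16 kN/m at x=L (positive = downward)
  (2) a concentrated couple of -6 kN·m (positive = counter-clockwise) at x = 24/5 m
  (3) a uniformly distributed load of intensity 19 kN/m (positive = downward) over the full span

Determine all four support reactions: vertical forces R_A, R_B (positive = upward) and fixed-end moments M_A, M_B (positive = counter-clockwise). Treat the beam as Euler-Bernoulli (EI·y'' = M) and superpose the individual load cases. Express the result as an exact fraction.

R_A = 2112/25 kN, M_A = 3762/25 kN·m, R_B = 1188/25 kN, M_B = -2868/25 kN·m

Load 1 — triangular load w₀=-16 kN/m (0→w₀ over full span):
  R_A = 3w₀L/20 = 3·(-16)·12/20 = -144/5 kN
  M_A = w₀L²/30 = (-16)·12²/30 = -384/5 kN·m
  R_B = 7w₀L/20 = 7·(-16)·12/20 = -336/5 kN
  M_B = -w₀L²/20 = -(-16)·12²/20 = 576/5 kN·m
Load 2 — applied couple M₀=-6 kN·m at a=24/5 m (b=L-a=36/5):
  R_A = 6M₀ab/L³ = 6·(-6)·(24/5)·(36/5)/12³ = -18/25 kN
  M_A = M₀b(2a-b)/L² = (-6)·(36/5)·(2·(24/5)-(36/5))/12² = -18/25 kN·m
  R_B = -6M₀ab/L³ = -6·(-6)·(24/5)·(36/5)/12³ = 18/25 kN
  M_B = M₀a(2b-a)/L² = (-6)·(24/5)·(2·(36/5)-(24/5))/12² = -48/25 kN·m
Load 3 — uniform load w=19 kN/m over full span:
  R_A = wL/2 = 19·12/2 = 114 kN
  M_A = wL²/12 = 19·12²/12 = 228 kN·m
  R_B = wL/2 = 19·12/2 = 114 kN
  M_B = -wL²/12 = -19·12²/12 = -228 kN·m
Superposition: R_A = 2112/25 kN, M_A = 3762/25 kN·m, R_B = 1188/25 kN, M_B = -2868/25 kN·m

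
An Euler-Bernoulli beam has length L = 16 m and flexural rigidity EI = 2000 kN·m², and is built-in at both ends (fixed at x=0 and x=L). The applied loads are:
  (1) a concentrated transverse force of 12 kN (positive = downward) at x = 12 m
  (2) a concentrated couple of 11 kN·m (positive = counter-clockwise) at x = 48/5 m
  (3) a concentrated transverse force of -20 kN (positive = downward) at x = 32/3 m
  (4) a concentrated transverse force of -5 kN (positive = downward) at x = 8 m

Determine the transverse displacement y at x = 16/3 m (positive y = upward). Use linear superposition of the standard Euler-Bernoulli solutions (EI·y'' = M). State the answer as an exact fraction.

y(16/3) = 613064/6834375 m

Load 1 — point force P=12 kN at a=12 m (b=L-a=4):
  y_1 = -Pb²x²(3aL-(3a+b)x)/(6L³EI)  [x≤a] = -12·4²·(16/3)²·(3·12·16-(3·12+4)·(16/3))/(6·16³·2000) = -136/3375 m
Load 2 — applied couple M₀=11 kN·m at a=48/5 m (b=L-a=32/5):
  y_2 = (R_Ax³/6 - M_Ax²/2)/EI  [x≤a] with R_A=99/100, M_A=88/25 = ((99/100)·(16/3)³/6 - (88/25)·(16/3)²/2)/2000 = -352/28125 m
Load 3 — point force P=-20 kN at a=32/3 m (b=L-a=16/3):
  y_3 = -Pb²x²(3aL-(3a+b)x)/(6L³EI)  [x≤a] = -(-20)·(16/3)²·(16/3)²·(3·(32/3)·16-(3·(32/3)+(16/3))·(16/3))/(6·16³·2000) = 5632/54675 m
Load 4 — point force P=-5 kN at a=8 m (b=L-a=8):
  y_4 = -Pb²x²(3aL-(3a+b)x)/(6L³EI)  [x≤a] = -(-5)·8²·(16/3)²·(3·8·16-(3·8+8)·(16/3))/(6·16³·2000) = 16/405 m
Superposition: y = Σ y_i = 613064/6834375 m ≈ 0.089703 m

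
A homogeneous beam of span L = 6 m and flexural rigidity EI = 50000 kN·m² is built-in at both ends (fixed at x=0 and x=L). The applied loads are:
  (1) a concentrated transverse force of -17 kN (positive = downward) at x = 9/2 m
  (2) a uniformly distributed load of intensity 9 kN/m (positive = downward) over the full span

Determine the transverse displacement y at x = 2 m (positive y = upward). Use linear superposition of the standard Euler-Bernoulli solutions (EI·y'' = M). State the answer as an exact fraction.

Load 1 — point force P=-17 kN at a=9/2 m (b=L-a=3/2):
  y_1 = -Pb²x²(3aL-(3a+b)x)/(6L³EI)  [x≤a] = -(-17)·(3/2)²·2²·(3·(9/2)·6-(3·(9/2)+(3/2))·2)/(6·6³·50000) = 289/2400000 m
Load 2 — uniform load w=9 kN/m over full span:
  y_2 = -wx²(L-x)²/(24EI) = -9·2²·(6-2)²/(24·50000) = -3/6250 m
Superposition: y = Σ y_i = -863/2400000 m ≈ -0.000360 m

y(2) = -863/2400000 m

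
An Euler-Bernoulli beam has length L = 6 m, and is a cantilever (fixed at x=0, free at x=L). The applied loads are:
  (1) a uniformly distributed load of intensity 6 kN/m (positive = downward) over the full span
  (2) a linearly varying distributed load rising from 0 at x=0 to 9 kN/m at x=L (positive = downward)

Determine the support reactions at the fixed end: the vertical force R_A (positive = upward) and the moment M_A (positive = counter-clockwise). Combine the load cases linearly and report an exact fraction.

Load 1 — uniform load w=6 kN/m over full span:
  R_A = wL = 6·6 = 36 kN
  M_A = wL²/2 = 6·6²/2 = 108 kN·m
Load 2 — triangular load w₀=9 kN/m (0→w₀ over full span):
  R_A = w₀L/2 = 9·6/2 = 27 kN
  M_A = w₀L²/3 = 9·6²/3 = 108 kN·m
Superposition: R_A = 63 kN, M_A = 216 kN·m

R_A = 63 kN, M_A = 216 kN·m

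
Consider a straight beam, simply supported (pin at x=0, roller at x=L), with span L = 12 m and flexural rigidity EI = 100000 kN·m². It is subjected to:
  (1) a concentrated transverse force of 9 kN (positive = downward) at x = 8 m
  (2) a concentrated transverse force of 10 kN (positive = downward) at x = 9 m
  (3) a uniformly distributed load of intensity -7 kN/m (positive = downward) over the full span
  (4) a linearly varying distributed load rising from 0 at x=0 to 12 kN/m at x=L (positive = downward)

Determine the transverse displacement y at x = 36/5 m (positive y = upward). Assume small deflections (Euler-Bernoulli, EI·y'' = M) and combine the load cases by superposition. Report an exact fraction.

Load 1 — point force P=9 kN at a=8 m (b=L-a=4):
  y_1 = -Pbx(L²-b²-x²)/(6LEI)  [x≤a] = -9·4·(36/5)·(12²-4²-(36/5)²)/(6·12·100000) = -1071/390625 m
Load 2 — point force P=10 kN at a=9 m (b=L-a=3):
  y_2 = -Pbx(L²-b²-x²)/(6LEI)  [x≤a] = -10·3·(36/5)·(12²-3²-(36/5)²)/(6·12·100000) = -6237/2500000 m
Load 3 — uniform load w=-7 kN/m over full span:
  y_3 = -wx(L³-2Lx²+x³)/(24EI) = -(-7)·(36/5)·(12³-2·12·(36/5)²+(36/5)³)/(24·100000) = 35154/1953125 m
Load 4 — triangular load w₀=12 kN/m (0→w₀ over full span):
  y_4 = -w₀x(7L⁴-10L²x²+3x⁴)/(360LEI) = -12·(36/5)·(7·12⁴-10·12²·(36/5)²+3·(36/5)⁴)/(360·12·100000) = -767232/48828125 m
Superposition: y = Σ y_i = -4610349/1562500000 m ≈ -0.002951 m

y(36/5) = -4610349/1562500000 m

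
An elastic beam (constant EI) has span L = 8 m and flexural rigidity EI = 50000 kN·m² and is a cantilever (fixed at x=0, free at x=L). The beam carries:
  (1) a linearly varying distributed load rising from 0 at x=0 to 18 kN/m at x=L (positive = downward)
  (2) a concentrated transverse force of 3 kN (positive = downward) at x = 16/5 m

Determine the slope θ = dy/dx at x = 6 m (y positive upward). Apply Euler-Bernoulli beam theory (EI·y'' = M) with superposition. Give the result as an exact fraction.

θ(6) = -57243/2500000 rad

Load 1 — triangular load w₀=18 kN/m (0→w₀ over full span):
  θ_1 = (w₀Lx²/4-w₀L²x/3-w₀x⁴/(24L))/EI = (18·8·6²/4-18·8²·6/3-18·6⁴/(24·8))/50000 = -2259/100000 rad
Load 2 — point force P=3 kN at a=16/5 m (b=L-a=24/5):
  θ_2 = -Pa²/(2EI)  [x>a] = -3·(16/5)²/(2·50000) = -24/78125 rad
Superposition: θ = Σ θ_i = -57243/2500000 rad ≈ -0.022897 rad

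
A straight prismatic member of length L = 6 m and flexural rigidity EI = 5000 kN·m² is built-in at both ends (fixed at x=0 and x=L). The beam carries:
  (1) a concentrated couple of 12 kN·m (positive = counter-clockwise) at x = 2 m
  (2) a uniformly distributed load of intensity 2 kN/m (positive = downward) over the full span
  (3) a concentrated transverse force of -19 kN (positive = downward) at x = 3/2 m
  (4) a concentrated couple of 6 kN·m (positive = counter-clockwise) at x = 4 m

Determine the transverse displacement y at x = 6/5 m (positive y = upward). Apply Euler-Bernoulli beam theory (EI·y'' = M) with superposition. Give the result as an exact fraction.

Load 1 — applied couple M₀=12 kN·m at a=2 m (b=L-a=4):
  y_1 = (R_Ax³/6 - M_Ax²/2)/EI  [x≤a] with R_A=8/3, M_A=0 = ((8/3)·(6/5)³/6 - 0·(6/5)²/2)/5000 = 12/78125 m
Load 2 — uniform load w=2 kN/m over full span:
  y_2 = -wx²(L-x)²/(24EI) = -2·(6/5)²·(6-(6/5))²/(24·5000) = -216/390625 m
Load 3 — point force P=-19 kN at a=3/2 m (b=L-a=9/2):
  y_3 = -Pb²x²(3aL-(3a+b)x)/(6L³EI)  [x≤a] = -(-19)·(9/2)²·(6/5)²·(3·(3/2)·6-(3·(3/2)+(9/2))·(6/5))/(6·6³·5000) = 13851/10000000 m
Load 4 — applied couple M₀=6 kN·m at a=4 m (b=L-a=2):
  y_4 = (R_Ax³/6 - M_Ax²/2)/EI  [x≤a] with R_A=4/3, M_A=2 = ((4/3)·(6/5)³/6 - 2·(6/5)²/2)/5000 = -33/156250 m
Superposition: y = Σ y_i = 38727/50000000 m ≈ 0.000775 m

y(6/5) = 38727/50000000 m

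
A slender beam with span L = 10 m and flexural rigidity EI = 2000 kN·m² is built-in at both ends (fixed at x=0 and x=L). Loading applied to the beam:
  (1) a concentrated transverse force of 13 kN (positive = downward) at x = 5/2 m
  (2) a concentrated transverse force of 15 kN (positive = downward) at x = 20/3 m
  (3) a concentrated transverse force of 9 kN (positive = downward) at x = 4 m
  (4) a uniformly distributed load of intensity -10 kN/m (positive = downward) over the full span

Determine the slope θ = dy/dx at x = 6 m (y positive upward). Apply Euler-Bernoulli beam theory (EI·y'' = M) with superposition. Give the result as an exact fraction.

θ(6) = -57977/6000000 rad

Load 1 — point force P=13 kN at a=5/2 m (b=L-a=15/2):
  θ_1 = Pa²(L-x)(2bL-(3b+a)(L-x))/(2L³EI)  [x>a] = 13·(5/2)²·(10-6)·(2·(15/2)·10-(3·(15/2)+(5/2))·(10-6))/(2·10³·2000) = 13/3200 rad
Load 2 — point force P=15 kN at a=20/3 m (b=L-a=10/3):
  θ_2 = -Pb²x(2aL-(3a+b)x)/(2L³EI)  [x≤a] = -15·(10/3)²·6·(2·(20/3)·10-(3·(20/3)+(10/3))·6)/(2·10³·2000) = 1/600 rad
Load 3 — point force P=9 kN at a=4 m (b=L-a=6):
  θ_3 = Pa²(L-x)(2bL-(3b+a)(L-x))/(2L³EI)  [x>a] = 9·4²·(10-6)·(2·6·10-(3·6+4)·(10-6))/(2·10³·2000) = 72/15625 rad
Load 4 — uniform load w=-10 kN/m over full span:
  θ_4 = -wx(L-x)(L-2x)/(12EI) = -(-10)·6·(10-6)·(10-2·6)/(12·2000) = -1/50 rad
Superposition: θ = Σ θ_i = -57977/6000000 rad ≈ -0.009663 rad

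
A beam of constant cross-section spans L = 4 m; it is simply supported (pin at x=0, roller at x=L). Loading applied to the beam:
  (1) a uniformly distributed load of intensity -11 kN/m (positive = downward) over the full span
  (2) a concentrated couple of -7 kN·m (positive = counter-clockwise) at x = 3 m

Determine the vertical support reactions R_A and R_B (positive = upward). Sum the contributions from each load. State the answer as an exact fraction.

Load 1 — uniform load w=-11 kN/m over full span:
  R_A = wL/2 = (-11)·4/2 = -22 kN
  R_B = wL/2 = (-11)·4/2 = -22 kN
Load 2 — applied couple M₀=-7 kN·m at a=3 m (b=L-a=1):
  R_A = M₀/L = (-7)/4 = -7/4 kN
  R_B = -M₀/L = -(-7)/4 = 7/4 kN
Superposition: R_A = -95/4 kN, R_B = -81/4 kN

R_A = -95/4 kN, R_B = -81/4 kN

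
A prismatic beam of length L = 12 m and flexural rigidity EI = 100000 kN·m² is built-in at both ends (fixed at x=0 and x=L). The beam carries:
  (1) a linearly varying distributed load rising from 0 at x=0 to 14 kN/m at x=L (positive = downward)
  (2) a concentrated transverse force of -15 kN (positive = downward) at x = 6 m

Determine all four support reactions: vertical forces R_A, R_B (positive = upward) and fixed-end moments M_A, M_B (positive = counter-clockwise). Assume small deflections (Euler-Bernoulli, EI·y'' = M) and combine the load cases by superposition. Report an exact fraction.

R_A = 177/10 kN, M_A = 447/10 kN·m, R_B = 513/10 kN, M_B = -783/10 kN·m

Load 1 — triangular load w₀=14 kN/m (0→w₀ over full span):
  R_A = 3w₀L/20 = 3·14·12/20 = 126/5 kN
  M_A = w₀L²/30 = 14·12²/30 = 336/5 kN·m
  R_B = 7w₀L/20 = 7·14·12/20 = 294/5 kN
  M_B = -w₀L²/20 = -14·12²/20 = -504/5 kN·m
Load 2 — point force P=-15 kN at a=6 m (b=L-a=6):
  R_A = Pb²(3a+b)/L³ = (-15)·6²·(3·6+6)/12³ = -15/2 kN
  M_A = Pab²/L² = (-15)·6·6²/12² = -45/2 kN·m
  R_B = Pa²(a+3b)/L³ = (-15)·6²·(6+3·6)/12³ = -15/2 kN
  M_B = -Pa²b/L² = -(-15)·6²·6/12² = 45/2 kN·m
Superposition: R_A = 177/10 kN, M_A = 447/10 kN·m, R_B = 513/10 kN, M_B = -783/10 kN·m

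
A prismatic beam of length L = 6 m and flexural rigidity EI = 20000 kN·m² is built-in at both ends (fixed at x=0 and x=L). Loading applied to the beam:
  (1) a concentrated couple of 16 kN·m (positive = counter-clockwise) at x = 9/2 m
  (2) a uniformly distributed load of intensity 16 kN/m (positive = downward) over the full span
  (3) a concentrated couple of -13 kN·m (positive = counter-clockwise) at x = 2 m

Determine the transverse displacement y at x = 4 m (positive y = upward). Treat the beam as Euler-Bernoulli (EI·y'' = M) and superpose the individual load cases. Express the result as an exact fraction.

Load 1 — applied couple M₀=16 kN·m at a=9/2 m (b=L-a=3/2):
  y_1 = (R_Ax³/6 - M_Ax²/2)/EI  [x≤a] with R_A=3, M_A=5 = (3·4³/6 - 5·4²/2)/20000 = -1/2500 m
Load 2 — uniform load w=16 kN/m over full span:
  y_2 = -wx²(L-x)²/(24EI) = -16·4²·(6-4)²/(24·20000) = -4/1875 m
Load 3 — applied couple M₀=-13 kN·m at a=2 m (b=L-a=4):
  y_3 = (R_Ax³/6 - M_Ax²/2 - M₀(x-a)²/2)/EI  [x>a] with R_A=-26/9, M_A=0 = ((-26/9)·4³/6 - 0·4²/2 - (-13)·(4-2)²/2)/20000 = -13/54000 m
Superposition: y = Σ y_i = -749/270000 m ≈ -0.002774 m

y(4) = -749/270000 m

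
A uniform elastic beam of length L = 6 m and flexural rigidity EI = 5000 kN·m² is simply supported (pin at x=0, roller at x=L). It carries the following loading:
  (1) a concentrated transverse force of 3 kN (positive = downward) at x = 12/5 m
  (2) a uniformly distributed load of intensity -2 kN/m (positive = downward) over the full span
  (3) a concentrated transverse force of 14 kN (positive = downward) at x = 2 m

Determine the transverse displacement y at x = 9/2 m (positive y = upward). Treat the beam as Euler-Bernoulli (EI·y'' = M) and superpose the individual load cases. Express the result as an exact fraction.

Load 1 — point force P=3 kN at a=12/5 m (b=L-a=18/5):
  y_1 = -Pa(L-x)(2Lx-a²-x²)/(6LEI)  [x>a] = -3·(12/5)·(6-(9/2))·(2·6·(9/2)-(12/5)²-(9/2)²)/(6·6·5000) = -8397/5000000 m
Load 2 — uniform load w=-2 kN/m over full span:
  y_2 = -wx(L³-2Lx²+x³)/(24EI) = -(-2)·(9/2)·(6³-2·6·(9/2)²+(9/2)³)/(24·5000) = 1539/320000 m
Load 3 — point force P=14 kN at a=2 m (b=L-a=4):
  y_3 = -Pa(L-x)(2Lx-a²-x²)/(6LEI)  [x>a] = -14·2·(6-(9/2))·(2·6·(9/2)-2²-(9/2)²)/(6·6·5000) = -833/120000 m
Superposition: y = Σ y_i = -457403/120000000 m ≈ -0.003812 m

y(9/2) = -457403/120000000 m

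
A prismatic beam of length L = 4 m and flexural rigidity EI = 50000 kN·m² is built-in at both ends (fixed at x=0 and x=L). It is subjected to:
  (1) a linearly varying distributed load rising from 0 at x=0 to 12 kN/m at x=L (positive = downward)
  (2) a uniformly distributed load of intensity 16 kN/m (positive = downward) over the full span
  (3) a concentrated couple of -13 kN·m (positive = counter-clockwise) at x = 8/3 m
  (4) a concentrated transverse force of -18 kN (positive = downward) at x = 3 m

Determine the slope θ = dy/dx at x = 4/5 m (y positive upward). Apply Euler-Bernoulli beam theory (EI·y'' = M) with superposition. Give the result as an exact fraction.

Load 1 — triangular load w₀=12 kN/m (0→w₀ over full span):
  θ_1 = -w₀(2x(L-x)(L-2x)(x+2L)+x²(L-x)²)/(120LEI) = -12·(2·(4/5)·(4-(4/5))·(4-2·(4/5))·((4/5)+2·4)+(4/5)²·(4-(4/5))²)/(120·4·50000) = -112/1953125 rad
Load 2 — uniform load w=16 kN/m over full span:
  θ_2 = -wx(L-x)(L-2x)/(12EI) = -16·(4/5)·(4-(4/5))·(4-2·(4/5))/(12·50000) = -64/390625 rad
Load 3 — applied couple M₀=-13 kN·m at a=8/3 m (b=L-a=4/3):
  θ_3 = (R_Ax²/2 - M_Ax)/EI  [x≤a] with R_A=-13/3, M_A=-13/3 = ((-13/3)·(4/5)²/2 - (-13/3)·(4/5))/50000 = 13/312500 rad
Load 4 — point force P=-18 kN at a=3 m (b=L-a=1):
  θ_4 = -Pb²x(2aL-(3a+b)x)/(2L³EI)  [x≤a] = -(-18)·1²·(4/5)·(2·3·4-(3·3+1)·(4/5))/(2·4³·50000) = 9/250000 rad
Superposition: θ = Σ θ_i = -4487/31250000 rad ≈ -0.000144 rad

θ(4/5) = -4487/31250000 rad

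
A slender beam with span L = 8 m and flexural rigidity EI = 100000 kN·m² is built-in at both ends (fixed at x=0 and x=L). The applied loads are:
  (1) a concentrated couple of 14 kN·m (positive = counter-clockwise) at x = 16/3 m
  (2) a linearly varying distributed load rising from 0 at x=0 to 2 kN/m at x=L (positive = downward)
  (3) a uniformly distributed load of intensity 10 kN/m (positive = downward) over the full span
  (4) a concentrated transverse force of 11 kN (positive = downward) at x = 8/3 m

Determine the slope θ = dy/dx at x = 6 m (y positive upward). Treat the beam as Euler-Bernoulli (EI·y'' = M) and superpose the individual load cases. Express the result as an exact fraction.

θ(6) = 561/1000000 rad

Load 1 — applied couple M₀=14 kN·m at a=16/3 m (b=L-a=8/3):
  θ_1 = (R_Ax²/2 - M_Ax - M₀(x-a))/EI  [x>a] with R_A=7/3, M_A=14/3 = ((7/3)·6²/2 - (14/3)·6 - 14·(6-(16/3)))/100000 = 7/150000 rad
Load 2 — triangular load w₀=2 kN/m (0→w₀ over full span):
  θ_2 = -w₀(2x(L-x)(L-2x)(x+2L)+x²(L-x)²)/(120LEI) = -2·(2·6·(8-6)·(8-2·6)·(6+2·8)+6²·(8-6)²)/(120·8·100000) = 41/1000000 rad
Load 3 — uniform load w=10 kN/m over full span:
  θ_3 = -wx(L-x)(L-2x)/(12EI) = -10·6·(8-6)·(8-2·6)/(12·100000) = 1/2500 rad
Load 4 — point force P=11 kN at a=8/3 m (b=L-a=16/3):
  θ_4 = Pa²(L-x)(2bL-(3b+a)(L-x))/(2L³EI)  [x>a] = 11·(8/3)²·(8-6)·(2·(16/3)·8-(3·(16/3)+(8/3))·(8-6))/(2·8³·100000) = 11/150000 rad
Superposition: θ = Σ θ_i = 561/1000000 rad ≈ 0.000561 rad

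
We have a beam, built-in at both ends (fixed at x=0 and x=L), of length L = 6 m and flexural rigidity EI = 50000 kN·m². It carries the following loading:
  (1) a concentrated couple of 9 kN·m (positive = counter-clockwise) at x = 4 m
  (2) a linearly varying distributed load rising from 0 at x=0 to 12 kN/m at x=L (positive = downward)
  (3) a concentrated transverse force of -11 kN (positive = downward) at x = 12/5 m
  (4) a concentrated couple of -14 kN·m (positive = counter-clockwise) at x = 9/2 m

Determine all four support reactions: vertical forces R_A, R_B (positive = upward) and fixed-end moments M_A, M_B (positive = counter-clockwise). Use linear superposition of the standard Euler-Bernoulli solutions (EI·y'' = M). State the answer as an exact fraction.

Load 1 — applied couple M₀=9 kN·m at a=4 m (b=L-a=2):
  R_A = 6M₀ab/L³ = 6·9·4·2/6³ = 2 kN
  M_A = M₀b(2a-b)/L² = 9·2·(2·4-2)/6² = 3 kN·m
  R_B = -6M₀ab/L³ = -6·9·4·2/6³ = -2 kN
  M_B = M₀a(2b-a)/L² = 9·4·(2·2-4)/6² = 0 kN·m
Load 2 — triangular load w₀=12 kN/m (0→w₀ over full span):
  R_A = 3w₀L/20 = 3·12·6/20 = 54/5 kN
  M_A = w₀L²/30 = 12·6²/30 = 72/5 kN·m
  R_B = 7w₀L/20 = 7·12·6/20 = 126/5 kN
  M_B = -w₀L²/20 = -12·6²/20 = -108/5 kN·m
Load 3 — point force P=-11 kN at a=12/5 m (b=L-a=18/5):
  R_A = Pb²(3a+b)/L³ = (-11)·(18/5)²·(3·(12/5)+(18/5))/6³ = -891/125 kN
  M_A = Pab²/L² = (-11)·(12/5)·(18/5)²/6² = -1188/125 kN·m
  R_B = Pa²(a+3b)/L³ = (-11)·(12/5)²·((12/5)+3·(18/5))/6³ = -484/125 kN
  M_B = -Pa²b/L² = -(-11)·(12/5)²·(18/5)/6² = 792/125 kN·m
Load 4 — applied couple M₀=-14 kN·m at a=9/2 m (b=L-a=3/2):
  R_A = 6M₀ab/L³ = 6·(-14)·(9/2)·(3/2)/6³ = -21/8 kN
  M_A = M₀b(2a-b)/L² = (-14)·(3/2)·(2·(9/2)-(3/2))/6² = -35/8 kN·m
  R_B = -6M₀ab/L³ = -6·(-14)·(9/2)·(3/2)/6³ = 21/8 kN
  M_B = M₀a(2b-a)/L² = (-14)·(9/2)·(2·(3/2)-(9/2))/6² = 21/8 kN·m
Superposition: R_A = 3047/1000 kN, M_A = 3521/1000 kN·m, R_B = 21953/1000 kN, M_B = -12639/1000 kN·m

R_A = 3047/1000 kN, M_A = 3521/1000 kN·m, R_B = 21953/1000 kN, M_B = -12639/1000 kN·m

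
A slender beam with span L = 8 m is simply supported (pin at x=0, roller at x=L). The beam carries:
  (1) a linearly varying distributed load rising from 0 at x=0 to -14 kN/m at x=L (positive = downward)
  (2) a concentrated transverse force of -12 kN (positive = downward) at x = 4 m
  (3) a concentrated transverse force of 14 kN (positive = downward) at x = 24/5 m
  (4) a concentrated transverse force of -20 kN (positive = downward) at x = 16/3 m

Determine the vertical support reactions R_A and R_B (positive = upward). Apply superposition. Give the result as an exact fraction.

R_A = -386/15 kN, R_B = -724/15 kN

Load 1 — triangular load w₀=-14 kN/m (0→w₀ over full span):
  R_A = w₀L/6 = (-14)·8/6 = -56/3 kN
  R_B = w₀L/3 = (-14)·8/3 = -112/3 kN
Load 2 — point force P=-12 kN at a=4 m (b=L-a=4):
  R_A = Pb/L = (-12)·4/8 = -6 kN
  R_B = Pa/L = (-12)·4/8 = -6 kN
Load 3 — point force P=14 kN at a=24/5 m (b=L-a=16/5):
  R_A = Pb/L = 14·(16/5)/8 = 28/5 kN
  R_B = Pa/L = 14·(24/5)/8 = 42/5 kN
Load 4 — point force P=-20 kN at a=16/3 m (b=L-a=8/3):
  R_A = Pb/L = (-20)·(8/3)/8 = -20/3 kN
  R_B = Pa/L = (-20)·(16/3)/8 = -40/3 kN
Superposition: R_A = -386/15 kN, R_B = -724/15 kN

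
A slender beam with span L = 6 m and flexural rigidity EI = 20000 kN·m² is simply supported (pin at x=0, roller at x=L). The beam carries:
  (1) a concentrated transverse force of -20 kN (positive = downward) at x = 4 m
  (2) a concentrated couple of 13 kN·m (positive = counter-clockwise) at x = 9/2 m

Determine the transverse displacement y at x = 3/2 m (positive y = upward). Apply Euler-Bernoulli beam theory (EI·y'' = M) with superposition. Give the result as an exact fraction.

Load 1 — point force P=-20 kN at a=4 m (b=L-a=2):
  y_1 = -Pbx(L²-b²-x²)/(6LEI)  [x≤a] = -(-20)·2·(3/2)·(6²-2²-(3/2)²)/(6·6·20000) = 119/48000 m
Load 2 — applied couple M₀=13 kN·m at a=9/2 m (b=L-a=3/2):
  y_2 = (M₀x³/(6L)+C₁x)/EI  [x≤a] with C₁=M₀(3b²-L²)/(6L)=-169/16 = (13·(3/2)³/(6·6)+(-169/16)·(3/2))/20000 = -117/160000 m
Superposition: y = Σ y_i = 839/480000 m ≈ 0.001748 m

y(3/2) = 839/480000 m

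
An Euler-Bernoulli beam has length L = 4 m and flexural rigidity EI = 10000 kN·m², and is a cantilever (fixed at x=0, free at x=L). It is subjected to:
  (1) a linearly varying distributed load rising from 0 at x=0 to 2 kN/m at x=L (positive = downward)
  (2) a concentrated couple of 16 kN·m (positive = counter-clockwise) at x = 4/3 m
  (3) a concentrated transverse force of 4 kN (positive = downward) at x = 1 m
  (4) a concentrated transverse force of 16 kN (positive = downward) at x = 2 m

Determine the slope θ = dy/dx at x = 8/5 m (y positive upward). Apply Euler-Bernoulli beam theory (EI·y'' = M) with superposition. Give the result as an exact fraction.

θ(8/5) = -22003/9375000 rad

Load 1 — triangular load w₀=2 kN/m (0→w₀ over full span):
  θ_1 = (w₀Lx²/4-w₀L²x/3-w₀x⁴/(24L))/EI = (2·4·(8/5)²/4-2·4²·(8/5)/3-2·(8/5)⁴/(24·4))/10000 = -472/390625 rad
Load 2 — applied couple M₀=16 kN·m at a=4/3 m (b=L-a=8/3):
  θ_2 = M₀a/EI  [x>a] = 16·(4/3)/10000 = 4/1875 rad
Load 3 — point force P=4 kN at a=1 m (b=L-a=3):
  θ_3 = -Pa²/(2EI)  [x>a] = -4·1²/(2·10000) = -1/5000 rad
Load 4 — point force P=16 kN at a=2 m (b=L-a=2):
  θ_4 = -Px(2a-x)/(2EI)  [x≤a] = -16·(8/5)·(2·2-(8/5))/(2·10000) = -48/15625 rad
Superposition: θ = Σ θ_i = -22003/9375000 rad ≈ -0.002347 rad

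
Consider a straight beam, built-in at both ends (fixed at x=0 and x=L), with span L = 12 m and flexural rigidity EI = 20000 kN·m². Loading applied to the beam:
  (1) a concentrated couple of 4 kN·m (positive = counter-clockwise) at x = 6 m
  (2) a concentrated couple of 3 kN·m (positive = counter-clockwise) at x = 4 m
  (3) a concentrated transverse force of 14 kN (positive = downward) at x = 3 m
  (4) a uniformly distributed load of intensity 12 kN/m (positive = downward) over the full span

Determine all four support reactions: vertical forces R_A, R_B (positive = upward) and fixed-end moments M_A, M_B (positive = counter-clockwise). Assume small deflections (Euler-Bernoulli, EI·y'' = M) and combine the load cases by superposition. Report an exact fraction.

R_A = 4063/48 kN, M_A = 1349/8 kN·m, R_B = 3521/48 kN, M_B = -1199/8 kN·m

Load 1 — applied couple M₀=4 kN·m at a=6 m (b=L-a=6):
  R_A = 6M₀ab/L³ = 6·4·6·6/12³ = 1/2 kN
  M_A = M₀b(2a-b)/L² = 4·6·(2·6-6)/12² = 1 kN·m
  R_B = -6M₀ab/L³ = -6·4·6·6/12³ = -1/2 kN
  M_B = M₀a(2b-a)/L² = 4·6·(2·6-6)/12² = 1 kN·m
Load 2 — applied couple M₀=3 kN·m at a=4 m (b=L-a=8):
  R_A = 6M₀ab/L³ = 6·3·4·8/12³ = 1/3 kN
  M_A = M₀b(2a-b)/L² = 3·8·(2·4-8)/12² = 0 kN·m
  R_B = -6M₀ab/L³ = -6·3·4·8/12³ = -1/3 kN
  M_B = M₀a(2b-a)/L² = 3·4·(2·8-4)/12² = 1 kN·m
Load 3 — point force P=14 kN at a=3 m (b=L-a=9):
  R_A = Pb²(3a+b)/L³ = 14·9²·(3·3+9)/12³ = 189/16 kN
  M_A = Pab²/L² = 14·3·9²/12² = 189/8 kN·m
  R_B = Pa²(a+3b)/L³ = 14·3²·(3+3·9)/12³ = 35/16 kN
  M_B = -Pa²b/L² = -14·3²·9/12² = -63/8 kN·m
Load 4 — uniform load w=12 kN/m over full span:
  R_A = wL/2 = 12·12/2 = 72 kN
  M_A = wL²/12 = 12·12²/12 = 144 kN·m
  R_B = wL/2 = 12·12/2 = 72 kN
  M_B = -wL²/12 = -12·12²/12 = -144 kN·m
Superposition: R_A = 4063/48 kN, M_A = 1349/8 kN·m, R_B = 3521/48 kN, M_B = -1199/8 kN·m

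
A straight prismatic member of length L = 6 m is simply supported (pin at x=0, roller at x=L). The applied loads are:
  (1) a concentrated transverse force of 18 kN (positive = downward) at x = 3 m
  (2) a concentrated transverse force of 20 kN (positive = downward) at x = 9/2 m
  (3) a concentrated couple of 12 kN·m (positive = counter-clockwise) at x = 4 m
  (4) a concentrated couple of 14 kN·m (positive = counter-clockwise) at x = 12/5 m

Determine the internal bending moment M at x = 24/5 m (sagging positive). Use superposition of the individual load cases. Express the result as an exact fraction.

M(24/5) = 118/5 kN·m

Load 1 — point force P=18 kN at a=3 m (b=L-a=3):
  M_1 = Pa(L-x)/L  [x>a] = 18·3·(6-(24/5))/6 = 54/5 kN·m
Load 2 — point force P=20 kN at a=9/2 m (b=L-a=3/2):
  M_2 = Pa(L-x)/L  [x>a] = 20·(9/2)·(6-(24/5))/6 = 18 kN·m
Load 3 — applied couple M₀=12 kN·m at a=4 m (b=L-a=2):
  M_3 = M₀x/L - M₀  [x>a] = 12·(24/5)/6 - 12 = -12/5 kN·m
Load 4 — applied couple M₀=14 kN·m at a=12/5 m (b=L-a=18/5):
  M_4 = M₀x/L - M₀  [x>a] = 14·(24/5)/6 - 14 = -14/5 kN·m
Superposition: M = Σ M_i = 118/5 kN·m ≈ 23.600000 kN·m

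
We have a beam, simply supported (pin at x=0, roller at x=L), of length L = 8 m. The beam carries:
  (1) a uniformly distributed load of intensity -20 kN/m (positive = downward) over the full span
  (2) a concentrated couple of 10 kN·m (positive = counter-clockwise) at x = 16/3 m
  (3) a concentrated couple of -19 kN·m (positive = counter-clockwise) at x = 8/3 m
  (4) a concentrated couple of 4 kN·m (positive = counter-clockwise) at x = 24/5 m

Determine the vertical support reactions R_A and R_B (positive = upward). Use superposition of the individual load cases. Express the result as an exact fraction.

Load 1 — uniform load w=-20 kN/m over full span:
  R_A = wL/2 = (-20)·8/2 = -80 kN
  R_B = wL/2 = (-20)·8/2 = -80 kN
Load 2 — applied couple M₀=10 kN·m at a=16/3 m (b=L-a=8/3):
  R_A = M₀/L = 10/8 = 5/4 kN
  R_B = -M₀/L = -10/8 = -5/4 kN
Load 3 — applied couple M₀=-19 kN·m at a=8/3 m (b=L-a=16/3):
  R_A = M₀/L = (-19)/8 = -19/8 kN
  R_B = -M₀/L = -(-19)/8 = 19/8 kN
Load 4 — applied couple M₀=4 kN·m at a=24/5 m (b=L-a=16/5):
  R_A = M₀/L = 4/8 = 1/2 kN
  R_B = -M₀/L = -4/8 = -1/2 kN
Superposition: R_A = -645/8 kN, R_B = -635/8 kN

R_A = -645/8 kN, R_B = -635/8 kN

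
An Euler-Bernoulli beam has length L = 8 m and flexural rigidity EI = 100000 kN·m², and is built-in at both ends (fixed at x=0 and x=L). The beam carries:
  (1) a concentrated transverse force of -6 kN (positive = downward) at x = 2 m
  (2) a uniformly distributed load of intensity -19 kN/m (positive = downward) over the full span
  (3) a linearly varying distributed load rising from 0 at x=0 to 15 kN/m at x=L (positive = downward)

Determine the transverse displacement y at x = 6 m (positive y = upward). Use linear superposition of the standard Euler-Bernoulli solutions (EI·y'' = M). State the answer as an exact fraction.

Load 1 — point force P=-6 kN at a=2 m (b=L-a=6):
  y_1 = -Pa²(L-x)²(3bL-(3b+a)(L-x))/(6L³EI)  [x>a] = -(-6)·2²·(8-6)²·(3·6·8-(3·6+2)·(8-6))/(6·8³·100000) = 13/400000 m
Load 2 — uniform load w=-19 kN/m over full span:
  y_2 = -wx²(L-x)²/(24EI) = -(-19)·6²·(8-6)²/(24·100000) = 57/50000 m
Load 3 — triangular load w₀=15 kN/m (0→w₀ over full span):
  y_3 = -w₀x²(L-x)²(x+2L)/(120LEI) = -15·6²·(8-6)²·(6+2·8)/(120·8·100000) = -99/200000 m
Superposition: y = Σ y_i = 271/400000 m ≈ 0.000678 m

y(6) = 271/400000 m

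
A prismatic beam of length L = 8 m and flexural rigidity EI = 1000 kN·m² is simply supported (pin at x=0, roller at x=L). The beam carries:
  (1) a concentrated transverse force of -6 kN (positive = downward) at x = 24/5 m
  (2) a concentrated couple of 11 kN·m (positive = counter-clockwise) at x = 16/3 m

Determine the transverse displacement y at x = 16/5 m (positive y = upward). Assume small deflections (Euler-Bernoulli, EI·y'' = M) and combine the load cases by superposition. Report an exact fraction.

Load 1 — point force P=-6 kN at a=24/5 m (b=L-a=16/5):
  y_1 = -Pbx(L²-b²-x²)/(6LEI)  [x≤a] = -(-6)·(16/5)·(16/5)·(8²-(16/5)²-(16/5)²)/(6·8·1000) = 4352/78125 m
Load 2 — applied couple M₀=11 kN·m at a=16/3 m (b=L-a=8/3):
  y_2 = (M₀x³/(6L)+C₁x)/EI  [x≤a] with C₁=M₀(3b²-L²)/(6L)=-88/9 = (11·(16/5)³/(6·8)+(-88/9)·(16/5))/1000 = -3344/140625 m
Superposition: y = Σ y_i = 22448/703125 m ≈ 0.031926 m

y(16/5) = 22448/703125 m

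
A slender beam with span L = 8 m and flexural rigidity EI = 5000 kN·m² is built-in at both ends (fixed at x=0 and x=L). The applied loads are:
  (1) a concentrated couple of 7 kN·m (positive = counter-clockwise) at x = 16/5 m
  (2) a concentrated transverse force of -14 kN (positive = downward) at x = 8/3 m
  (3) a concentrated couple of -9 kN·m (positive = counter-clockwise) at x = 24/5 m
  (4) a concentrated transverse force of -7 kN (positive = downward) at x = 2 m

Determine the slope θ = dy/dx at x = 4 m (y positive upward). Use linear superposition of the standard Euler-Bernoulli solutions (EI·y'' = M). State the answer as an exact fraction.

Load 1 — applied couple M₀=7 kN·m at a=16/5 m (b=L-a=24/5):
  θ_1 = (R_Ax²/2 - M_Ax - M₀(x-a))/EI  [x>a] with R_A=63/50, M_A=21/25 = ((63/50)·4²/2 - (21/25)·4 - 7·(4-(16/5)))/5000 = 7/31250 rad
Load 2 — point force P=-14 kN at a=8/3 m (b=L-a=16/3):
  θ_2 = Pa²(L-x)(2bL-(3b+a)(L-x))/(2L³EI)  [x>a] = (-14)·(8/3)²·(8-4)·(2·(16/3)·8-(3·(16/3)+(8/3))·(8-4))/(2·8³·5000) = -14/16875 rad
Load 3 — applied couple M₀=-9 kN·m at a=24/5 m (b=L-a=16/5):
  θ_3 = (R_Ax²/2 - M_Ax)/EI  [x≤a] with R_A=-81/50, M_A=-72/25 = ((-81/50)·4²/2 - (-72/25)·4)/5000 = -9/31250 rad
Load 4 — point force P=-7 kN at a=2 m (b=L-a=6):
  θ_4 = Pa²(L-x)(2bL-(3b+a)(L-x))/(2L³EI)  [x>a] = (-7)·2²·(8-4)·(2·6·8-(3·6+2)·(8-4))/(2·8³·5000) = -7/20000 rad
Superposition: θ = Σ θ_i = -16789/13500000 rad ≈ -0.001244 rad

θ(4) = -16789/13500000 rad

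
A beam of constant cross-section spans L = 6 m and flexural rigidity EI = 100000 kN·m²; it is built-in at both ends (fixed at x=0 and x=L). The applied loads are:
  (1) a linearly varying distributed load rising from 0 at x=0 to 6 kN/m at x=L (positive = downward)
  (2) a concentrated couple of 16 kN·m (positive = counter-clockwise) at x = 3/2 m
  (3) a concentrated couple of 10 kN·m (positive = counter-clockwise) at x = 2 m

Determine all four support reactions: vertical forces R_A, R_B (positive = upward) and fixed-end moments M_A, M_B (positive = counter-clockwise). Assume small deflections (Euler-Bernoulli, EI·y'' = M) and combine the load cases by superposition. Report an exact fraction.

Load 1 — triangular load w₀=6 kN/m (0→w₀ over full span):
  R_A = 3w₀L/20 = 3·6·6/20 = 27/5 kN
  M_A = w₀L²/30 = 6·6²/30 = 36/5 kN·m
  R_B = 7w₀L/20 = 7·6·6/20 = 63/5 kN
  M_B = -w₀L²/20 = -6·6²/20 = -54/5 kN·m
Load 2 — applied couple M₀=16 kN·m at a=3/2 m (b=L-a=9/2):
  R_A = 6M₀ab/L³ = 6·16·(3/2)·(9/2)/6³ = 3 kN
  M_A = M₀b(2a-b)/L² = 16·(9/2)·(2·(3/2)-(9/2))/6² = -3 kN·m
  R_B = -6M₀ab/L³ = -6·16·(3/2)·(9/2)/6³ = -3 kN
  M_B = M₀a(2b-a)/L² = 16·(3/2)·(2·(9/2)-(3/2))/6² = 5 kN·m
Load 3 — applied couple M₀=10 kN·m at a=2 m (b=L-a=4):
  R_A = 6M₀ab/L³ = 6·10·2·4/6³ = 20/9 kN
  M_A = M₀b(2a-b)/L² = 10·4·(2·2-4)/6² = 0 kN·m
  R_B = -6M₀ab/L³ = -6·10·2·4/6³ = -20/9 kN
  M_B = M₀a(2b-a)/L² = 10·2·(2·4-2)/6² = 10/3 kN·m
Superposition: R_A = 478/45 kN, M_A = 21/5 kN·m, R_B = 332/45 kN, M_B = -37/15 kN·m

R_A = 478/45 kN, M_A = 21/5 kN·m, R_B = 332/45 kN, M_B = -37/15 kN·m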